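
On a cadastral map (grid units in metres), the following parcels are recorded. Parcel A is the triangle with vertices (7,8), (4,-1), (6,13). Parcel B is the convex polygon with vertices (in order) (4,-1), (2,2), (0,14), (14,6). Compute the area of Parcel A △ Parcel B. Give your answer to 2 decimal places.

|Parcel A| = 12, |Parcel B| = 98, |Parcel A∩Parcel B| = 10.9446.
|Parcel A △ Parcel B| = |Parcel A| + |Parcel B| − 2·|Parcel A∩Parcel B| = 12 + 98 − 21.8892 = 88.11.

88.11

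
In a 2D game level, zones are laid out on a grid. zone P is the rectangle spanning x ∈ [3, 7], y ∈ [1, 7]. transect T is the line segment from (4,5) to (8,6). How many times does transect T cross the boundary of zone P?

The segment meets the boundary at (7,5.75).

1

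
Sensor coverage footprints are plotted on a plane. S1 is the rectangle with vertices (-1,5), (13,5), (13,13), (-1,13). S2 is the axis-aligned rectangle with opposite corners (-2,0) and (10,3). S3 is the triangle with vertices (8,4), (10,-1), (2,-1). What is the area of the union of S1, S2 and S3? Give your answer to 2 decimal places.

By inclusion–exclusion:
Individual areas: |S1| = 112, |S2| = 36, |S3| = 20.
|S1∩S2| = 0 (no overlap).
|S1∩S3| = 0.
|S2∩S3| = 12.
|S1∩S2∩S3| = 0.
|S1 ∪ S2 ∪ S3| = 168 − 12 + 0 = 156.00.

156.00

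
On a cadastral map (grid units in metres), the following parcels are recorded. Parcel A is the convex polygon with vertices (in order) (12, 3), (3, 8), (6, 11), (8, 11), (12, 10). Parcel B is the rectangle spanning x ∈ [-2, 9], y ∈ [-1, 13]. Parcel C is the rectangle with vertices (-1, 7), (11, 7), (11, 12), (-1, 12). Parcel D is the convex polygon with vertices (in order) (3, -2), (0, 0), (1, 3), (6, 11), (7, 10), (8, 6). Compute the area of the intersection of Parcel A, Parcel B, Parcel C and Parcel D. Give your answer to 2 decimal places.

The intersection is the polygon with vertices (4.8,7), (3.835,7.536), (6,11), (7,10), (7.75,7).
By the shoelace formula its area is 9.28.

9.28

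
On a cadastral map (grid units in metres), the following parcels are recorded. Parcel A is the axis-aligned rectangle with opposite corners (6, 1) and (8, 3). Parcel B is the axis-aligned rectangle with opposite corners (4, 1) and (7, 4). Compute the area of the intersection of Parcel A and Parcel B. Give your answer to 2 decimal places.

|Parcel A∩Parcel B|: x∈[6,7], y∈[1,3] → 1·2 = 2.

2.00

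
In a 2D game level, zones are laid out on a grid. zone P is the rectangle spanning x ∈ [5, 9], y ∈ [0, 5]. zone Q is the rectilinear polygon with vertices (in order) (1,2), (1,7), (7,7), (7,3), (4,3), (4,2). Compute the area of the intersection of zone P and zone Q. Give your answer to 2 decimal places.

4.00

The intersection is the polygon with vertices (5,5), (7,5), (7,3), (5,3).
By the shoelace formula its area is 4.00.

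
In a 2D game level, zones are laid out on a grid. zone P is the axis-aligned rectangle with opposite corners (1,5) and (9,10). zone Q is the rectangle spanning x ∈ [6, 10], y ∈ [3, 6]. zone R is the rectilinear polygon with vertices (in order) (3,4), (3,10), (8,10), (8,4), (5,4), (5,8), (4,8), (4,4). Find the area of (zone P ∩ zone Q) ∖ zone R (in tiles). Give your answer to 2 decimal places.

1.00

|zone P ∩ zone Q| = 3.
|(zone P ∩ zone Q) ∩ zone R| = 2.
|(zone P ∩ zone Q) ∖ zone R| = 3 − 2 = 1.00.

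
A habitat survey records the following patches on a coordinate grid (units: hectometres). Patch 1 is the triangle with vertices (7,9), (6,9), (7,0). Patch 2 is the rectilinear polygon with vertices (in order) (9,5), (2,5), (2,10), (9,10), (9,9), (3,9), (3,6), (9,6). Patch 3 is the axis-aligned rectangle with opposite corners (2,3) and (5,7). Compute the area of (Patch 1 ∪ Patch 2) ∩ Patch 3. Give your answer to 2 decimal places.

The region (Patch 1 ∪ Patch 2) ∩ Patch 3 is the polygon with vertices (2,5), (2,7), (3,7), (3,6), (5,6), (5,5).
By the shoelace formula its area is 4.00.

4.00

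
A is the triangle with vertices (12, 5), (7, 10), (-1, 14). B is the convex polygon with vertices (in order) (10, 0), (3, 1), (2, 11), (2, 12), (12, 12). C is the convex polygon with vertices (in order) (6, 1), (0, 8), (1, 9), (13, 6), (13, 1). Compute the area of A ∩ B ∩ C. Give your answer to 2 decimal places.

0.56

The intersection is the polygon with vertices (11,6), (10.954,5.724), (9.174,6.957), (10.333,6.667).
By the shoelace formula its area is 0.56.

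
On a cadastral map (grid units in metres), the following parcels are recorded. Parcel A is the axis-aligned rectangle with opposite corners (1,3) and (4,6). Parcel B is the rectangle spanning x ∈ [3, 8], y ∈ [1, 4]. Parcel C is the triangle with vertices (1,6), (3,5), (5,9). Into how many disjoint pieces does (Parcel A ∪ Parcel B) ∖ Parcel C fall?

1

(Parcel A ∪ Parcel B) ∖ Parcel C is a single connected region.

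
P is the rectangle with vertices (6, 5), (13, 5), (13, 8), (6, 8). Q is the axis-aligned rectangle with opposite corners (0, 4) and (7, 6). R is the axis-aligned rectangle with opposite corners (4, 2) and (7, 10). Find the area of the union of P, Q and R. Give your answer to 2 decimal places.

By inclusion–exclusion:
Individual areas: |P| = 21, |Q| = 14, |R| = 24.
|P∩Q|: x∈[6,7], y∈[5,6] → 1·1 = 1.
|P∩R|: x∈[6,7], y∈[5,8] → 1·3 = 3.
|Q∩R|: x∈[4,7], y∈[4,6] → 3·2 = 6.
|P∩Q∩R| = 1.
|P ∪ Q ∪ R| = 59 − 10 + 1 = 50.00.

50.00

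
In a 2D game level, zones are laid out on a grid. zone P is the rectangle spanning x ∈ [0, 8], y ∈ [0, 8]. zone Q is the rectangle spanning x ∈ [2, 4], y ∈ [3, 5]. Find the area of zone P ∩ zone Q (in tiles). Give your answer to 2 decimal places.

|zone P∩zone Q|: x∈[2,4], y∈[3,5] → 2·2 = 4.

4.00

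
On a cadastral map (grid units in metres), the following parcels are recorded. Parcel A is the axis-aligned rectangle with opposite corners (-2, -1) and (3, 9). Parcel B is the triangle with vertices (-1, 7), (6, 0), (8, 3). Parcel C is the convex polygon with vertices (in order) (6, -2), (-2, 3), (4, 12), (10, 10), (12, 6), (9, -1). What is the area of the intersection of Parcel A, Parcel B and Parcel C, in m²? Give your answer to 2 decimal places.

The intersection is the polygon with vertices (0,6), (0.286,6.429), (3,5.222), (3,3).
By the shoelace formula its area is 4.09.

4.09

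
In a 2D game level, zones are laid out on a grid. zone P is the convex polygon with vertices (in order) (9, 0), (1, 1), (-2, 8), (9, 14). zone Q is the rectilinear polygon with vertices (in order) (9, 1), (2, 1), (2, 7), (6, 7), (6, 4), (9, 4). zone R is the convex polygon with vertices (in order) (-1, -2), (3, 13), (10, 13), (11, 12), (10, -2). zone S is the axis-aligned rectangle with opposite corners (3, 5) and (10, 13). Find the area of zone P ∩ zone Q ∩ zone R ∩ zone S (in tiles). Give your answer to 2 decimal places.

6.00

The intersection is the polygon with vertices (6,7), (6,5), (3,5), (3,7).
By the shoelace formula its area is 6.00.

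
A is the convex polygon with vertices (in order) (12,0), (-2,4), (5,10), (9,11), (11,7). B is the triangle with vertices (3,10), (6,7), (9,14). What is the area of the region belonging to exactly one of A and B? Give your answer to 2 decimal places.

|A| = 84.5, |B| = 15, |A∩B| = 6.2369.
|A △ B| = |A| + |B| − 2·|A∩B| = 84.5 + 15 − 12.4738 = 87.03.

87.03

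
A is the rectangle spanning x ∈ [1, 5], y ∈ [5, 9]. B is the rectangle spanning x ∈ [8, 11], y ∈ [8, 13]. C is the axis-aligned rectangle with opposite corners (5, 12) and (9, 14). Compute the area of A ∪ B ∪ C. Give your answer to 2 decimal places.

By inclusion–exclusion:
Individual areas: |A| = 16, |B| = 15, |C| = 8.
|A∩B| = 0 (no overlap).
|A∩C| = 0 (no overlap).
|B∩C|: x∈[8,9], y∈[12,13] → 1·1 = 1.
|A∩B∩C| = 0.
|A ∪ B ∪ C| = 39 − 1 + 0 = 38.00.

38.00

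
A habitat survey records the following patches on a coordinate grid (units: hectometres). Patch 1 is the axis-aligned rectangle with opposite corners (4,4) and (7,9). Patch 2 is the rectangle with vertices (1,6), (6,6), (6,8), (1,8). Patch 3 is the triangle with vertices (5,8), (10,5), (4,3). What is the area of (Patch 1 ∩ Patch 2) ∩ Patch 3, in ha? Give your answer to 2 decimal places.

The region (Patch 1 ∩ Patch 2) ∩ Patch 3 is the polygon with vertices (6,6), (4.6,6), (5,8), (6,7.4).
By the shoelace formula its area is 2.10.

2.10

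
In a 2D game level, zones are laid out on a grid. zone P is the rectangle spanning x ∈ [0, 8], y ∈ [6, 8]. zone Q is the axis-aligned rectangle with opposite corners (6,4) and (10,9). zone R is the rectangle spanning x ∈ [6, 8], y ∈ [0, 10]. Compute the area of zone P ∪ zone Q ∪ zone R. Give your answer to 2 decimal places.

By inclusion–exclusion:
Individual areas: |zone P| = 16, |zone Q| = 20, |zone R| = 20.
|zone P∩zone Q|: x∈[6,8], y∈[6,8] → 2·2 = 4.
|zone P∩zone R|: x∈[6,8], y∈[6,8] → 2·2 = 4.
|zone Q∩zone R|: x∈[6,8], y∈[4,9] → 2·5 = 10.
|zone P∩zone Q∩zone R| = 4.
|zone P ∪ zone Q ∪ zone R| = 56 − 18 + 4 = 42.00.

42.00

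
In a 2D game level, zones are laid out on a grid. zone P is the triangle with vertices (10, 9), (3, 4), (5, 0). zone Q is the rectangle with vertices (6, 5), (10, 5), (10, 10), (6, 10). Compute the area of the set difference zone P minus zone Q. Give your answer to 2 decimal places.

13.16

|zone P| = 19, |zone P∩zone Q| = 5.8413.
|zone P ∖ zone Q| = |zone P| − |zone P∩zone Q| = 19 − 5.8413 = 13.16.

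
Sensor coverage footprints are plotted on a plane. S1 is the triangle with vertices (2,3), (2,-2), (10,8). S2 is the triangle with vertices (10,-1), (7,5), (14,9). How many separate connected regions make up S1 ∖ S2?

1

S1 ∖ S2 is a single connected region.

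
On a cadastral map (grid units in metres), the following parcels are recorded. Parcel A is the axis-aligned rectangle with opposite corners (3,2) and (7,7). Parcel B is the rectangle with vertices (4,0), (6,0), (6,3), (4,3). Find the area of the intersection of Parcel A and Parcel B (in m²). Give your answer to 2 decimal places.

|Parcel A∩Parcel B|: x∈[4,6], y∈[2,3] → 2·1 = 2.

2.00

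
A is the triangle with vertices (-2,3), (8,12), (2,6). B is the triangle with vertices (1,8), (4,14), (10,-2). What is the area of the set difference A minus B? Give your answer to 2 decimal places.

1.65

|A| = 3, |A∩B| = 1.3464.
|A ∖ B| = |A| − |A∩B| = 3 − 1.3464 = 1.65.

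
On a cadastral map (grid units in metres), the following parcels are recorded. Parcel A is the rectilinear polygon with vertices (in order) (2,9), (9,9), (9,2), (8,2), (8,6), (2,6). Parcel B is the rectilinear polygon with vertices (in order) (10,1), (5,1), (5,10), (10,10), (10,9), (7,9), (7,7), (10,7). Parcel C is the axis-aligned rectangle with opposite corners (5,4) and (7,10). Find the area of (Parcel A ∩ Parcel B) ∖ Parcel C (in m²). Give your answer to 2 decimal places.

|Parcel A ∩ Parcel B| = 12.
|(Parcel A ∩ Parcel B) ∩ Parcel C| = 6.
|(Parcel A ∩ Parcel B) ∖ Parcel C| = 12 − 6 = 6.00.

6.00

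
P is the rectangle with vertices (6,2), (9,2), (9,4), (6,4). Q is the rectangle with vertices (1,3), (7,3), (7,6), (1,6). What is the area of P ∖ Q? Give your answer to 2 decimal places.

|P∩Q|: x∈[6,7], y∈[3,4] → 1·1 = 1.
|P| = 6.
|P ∖ Q| = |P| − |P∩Q| = 6 − 1 = 5.00.

5.00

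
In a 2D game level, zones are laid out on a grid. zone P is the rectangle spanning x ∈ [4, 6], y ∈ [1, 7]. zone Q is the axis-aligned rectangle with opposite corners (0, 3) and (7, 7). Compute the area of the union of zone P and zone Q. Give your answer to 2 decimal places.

By inclusion–exclusion:
Individual areas: |zone P| = 12, |zone Q| = 28.
|zone P∩zone Q|: x∈[4,6], y∈[3,7] → 2·4 = 8.
|zone P ∪ zone Q| = 40 − 8 = 32.00.

32.00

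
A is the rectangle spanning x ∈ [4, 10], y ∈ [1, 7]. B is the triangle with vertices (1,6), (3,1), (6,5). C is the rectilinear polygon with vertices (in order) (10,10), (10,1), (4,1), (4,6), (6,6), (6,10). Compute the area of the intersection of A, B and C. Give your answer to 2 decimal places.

3.07

The intersection is the polygon with vertices (6,5), (4,2.333), (4,5.4).
By the shoelace formula its area is 3.07.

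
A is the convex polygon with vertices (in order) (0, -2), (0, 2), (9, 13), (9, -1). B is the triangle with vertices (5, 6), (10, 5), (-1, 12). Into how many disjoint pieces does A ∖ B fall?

2

A ∖ B splits into 2 disjoint pieces (area 60.175, area 14.5872).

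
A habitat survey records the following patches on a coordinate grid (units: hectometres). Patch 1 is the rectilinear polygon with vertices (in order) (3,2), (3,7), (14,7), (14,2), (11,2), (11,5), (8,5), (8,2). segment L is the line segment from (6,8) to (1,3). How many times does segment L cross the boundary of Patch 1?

2

The segment meets the boundary at (3,5), (5,7).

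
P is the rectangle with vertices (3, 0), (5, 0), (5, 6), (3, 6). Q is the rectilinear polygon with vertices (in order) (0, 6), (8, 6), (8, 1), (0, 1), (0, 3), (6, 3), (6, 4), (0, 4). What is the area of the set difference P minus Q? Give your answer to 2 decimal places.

|P| = 12, |P∩Q| = 8.
|P ∖ Q| = |P| − |P∩Q| = 12 − 8 = 4.00.

4.00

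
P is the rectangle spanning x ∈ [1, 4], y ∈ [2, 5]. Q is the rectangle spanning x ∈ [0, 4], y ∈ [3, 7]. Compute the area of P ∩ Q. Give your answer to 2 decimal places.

6.00

|P∩Q|: x∈[1,4], y∈[3,5] → 3·2 = 6.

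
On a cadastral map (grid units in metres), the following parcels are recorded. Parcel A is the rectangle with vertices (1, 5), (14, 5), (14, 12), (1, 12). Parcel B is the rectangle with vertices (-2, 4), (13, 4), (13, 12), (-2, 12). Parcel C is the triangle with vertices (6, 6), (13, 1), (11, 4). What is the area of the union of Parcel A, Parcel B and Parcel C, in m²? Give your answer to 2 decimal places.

By inclusion–exclusion:
Individual areas: |Parcel A| = 91, |Parcel B| = 120, |Parcel C| = 5.5.
|Parcel A∩Parcel B|: x∈[1,13], y∈[5,12] → 12·7 = 84.
|Parcel A∩Parcel C| = 0.55.
|Parcel B∩Parcel C| = 2.2.
|Parcel A∩Parcel B∩Parcel C| = 0.55.
|Parcel A ∪ Parcel B ∪ Parcel C| = 216.5 − 86.75 + 0.55 = 130.30.

130.30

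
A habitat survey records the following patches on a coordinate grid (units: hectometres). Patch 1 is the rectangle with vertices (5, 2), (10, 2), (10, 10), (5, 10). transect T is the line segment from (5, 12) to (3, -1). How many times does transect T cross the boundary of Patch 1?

0

The segment lies entirely outside Patch 1 and never meets its boundary.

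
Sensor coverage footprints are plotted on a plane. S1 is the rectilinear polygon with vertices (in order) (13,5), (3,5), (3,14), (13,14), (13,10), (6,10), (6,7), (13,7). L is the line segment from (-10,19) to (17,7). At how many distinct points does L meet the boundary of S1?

2

The segment meets the boundary at (10.25,10), (3,13.222).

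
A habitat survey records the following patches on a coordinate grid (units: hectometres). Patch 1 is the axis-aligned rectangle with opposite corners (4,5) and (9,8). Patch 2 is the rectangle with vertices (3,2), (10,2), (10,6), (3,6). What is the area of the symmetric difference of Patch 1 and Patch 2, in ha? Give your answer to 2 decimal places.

33.00

|Patch 1∩Patch 2|: x∈[4,9], y∈[5,6] → 5·1 = 5.
|Patch 1 △ Patch 2| = |Patch 1| + |Patch 2| − 2·|Patch 1∩Patch 2| = 15 + 28 − 10 = 33.00.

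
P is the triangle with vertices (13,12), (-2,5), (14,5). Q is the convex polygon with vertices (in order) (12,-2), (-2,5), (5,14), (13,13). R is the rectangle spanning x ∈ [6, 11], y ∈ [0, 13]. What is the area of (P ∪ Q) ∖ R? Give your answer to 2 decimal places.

|P ∪ Q| = 153.5989.
|(P ∪ Q) ∩ R| = 64.
|(P ∪ Q) ∖ R| = 153.5989 − 64 = 89.60.

89.60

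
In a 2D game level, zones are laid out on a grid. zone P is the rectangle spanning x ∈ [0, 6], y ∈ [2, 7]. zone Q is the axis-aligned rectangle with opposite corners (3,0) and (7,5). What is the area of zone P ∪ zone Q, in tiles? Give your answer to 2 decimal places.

By inclusion–exclusion:
Individual areas: |zone P| = 30, |zone Q| = 20.
|zone P∩zone Q|: x∈[3,6], y∈[2,5] → 3·3 = 9.
|zone P ∪ zone Q| = 50 − 9 = 41.00.

41.00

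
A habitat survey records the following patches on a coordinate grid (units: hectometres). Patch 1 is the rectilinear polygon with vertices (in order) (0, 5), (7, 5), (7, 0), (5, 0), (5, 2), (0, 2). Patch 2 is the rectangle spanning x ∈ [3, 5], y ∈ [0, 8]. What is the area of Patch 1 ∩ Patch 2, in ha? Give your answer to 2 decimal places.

6.00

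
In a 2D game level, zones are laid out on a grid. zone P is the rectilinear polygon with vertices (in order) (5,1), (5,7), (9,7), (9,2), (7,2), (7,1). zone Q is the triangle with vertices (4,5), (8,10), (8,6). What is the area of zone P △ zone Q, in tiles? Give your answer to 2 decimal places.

|zone P| = 22, |zone Q| = 8, |zone P∩zone Q| = 3.9.
|zone P △ zone Q| = |zone P| + |zone Q| − 2·|zone P∩zone Q| = 22 + 8 − 7.8 = 22.20.

22.20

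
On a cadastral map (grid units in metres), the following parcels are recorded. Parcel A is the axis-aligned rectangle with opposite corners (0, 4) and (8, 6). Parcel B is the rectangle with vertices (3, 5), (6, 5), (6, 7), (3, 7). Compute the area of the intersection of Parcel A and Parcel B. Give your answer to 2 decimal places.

|Parcel A∩Parcel B|: x∈[3,6], y∈[5,6] → 3·1 = 3.

3.00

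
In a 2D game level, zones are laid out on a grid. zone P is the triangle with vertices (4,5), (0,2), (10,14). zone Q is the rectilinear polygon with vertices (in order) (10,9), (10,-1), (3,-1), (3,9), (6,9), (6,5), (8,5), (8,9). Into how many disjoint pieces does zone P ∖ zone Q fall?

2

zone P ∖ zone Q splits into 2 disjoint pieces (area 2.025, area 2.4167).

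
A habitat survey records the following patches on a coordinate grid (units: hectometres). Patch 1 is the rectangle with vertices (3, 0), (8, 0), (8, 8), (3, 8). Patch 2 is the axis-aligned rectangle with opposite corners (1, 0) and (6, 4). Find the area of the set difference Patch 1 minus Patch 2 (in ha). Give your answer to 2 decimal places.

|Patch 1∩Patch 2|: x∈[3,6], y∈[0,4] → 3·4 = 12.
|Patch 1| = 40.
|Patch 1 ∖ Patch 2| = |Patch 1| − |Patch 1∩Patch 2| = 40 − 12 = 28.00.

28.00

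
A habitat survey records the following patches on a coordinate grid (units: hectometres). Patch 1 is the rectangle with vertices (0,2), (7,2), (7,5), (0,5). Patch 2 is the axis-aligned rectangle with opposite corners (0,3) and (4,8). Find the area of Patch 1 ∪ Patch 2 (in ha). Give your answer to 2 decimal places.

33.00

By inclusion–exclusion:
Individual areas: |Patch 1| = 21, |Patch 2| = 20.
|Patch 1∩Patch 2|: x∈[0,4], y∈[3,5] → 4·2 = 8.
|Patch 1 ∪ Patch 2| = 41 − 8 = 33.00.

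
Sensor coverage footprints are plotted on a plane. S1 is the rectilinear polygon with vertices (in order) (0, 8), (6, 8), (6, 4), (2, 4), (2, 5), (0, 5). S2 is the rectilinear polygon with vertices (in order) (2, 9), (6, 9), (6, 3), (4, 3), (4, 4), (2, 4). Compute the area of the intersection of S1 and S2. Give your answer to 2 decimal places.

16.00

The intersection is the polygon with vertices (6,8), (6,4), (4,4), (2,4), (2,5), (2,8).
By the shoelace formula its area is 16.00.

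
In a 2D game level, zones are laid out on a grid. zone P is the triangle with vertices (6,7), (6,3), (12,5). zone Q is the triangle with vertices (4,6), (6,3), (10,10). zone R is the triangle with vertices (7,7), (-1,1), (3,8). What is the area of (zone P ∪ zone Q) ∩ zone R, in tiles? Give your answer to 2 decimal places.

The region (zone P ∪ zone Q) ∩ zone R is the polygon with vertices (4,6), (5.909,7.273), (7,7), (4.556,5.167).
By the shoelace formula its area is 2.48.

2.48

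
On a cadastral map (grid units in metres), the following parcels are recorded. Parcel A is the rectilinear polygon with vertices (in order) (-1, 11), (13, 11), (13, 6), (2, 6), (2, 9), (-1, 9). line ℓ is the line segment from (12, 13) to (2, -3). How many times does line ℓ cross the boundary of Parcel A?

2

The segment meets the boundary at (7.625,6), (10.75,11).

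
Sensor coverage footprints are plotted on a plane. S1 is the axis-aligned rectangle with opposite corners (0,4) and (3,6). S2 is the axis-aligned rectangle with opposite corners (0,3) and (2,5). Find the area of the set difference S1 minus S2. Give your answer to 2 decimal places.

4.00

|S1∩S2|: x∈[0,2], y∈[4,5] → 2·1 = 2.
|S1| = 6.
|S1 ∖ S2| = |S1| − |S1∩S2| = 6 − 2 = 4.00.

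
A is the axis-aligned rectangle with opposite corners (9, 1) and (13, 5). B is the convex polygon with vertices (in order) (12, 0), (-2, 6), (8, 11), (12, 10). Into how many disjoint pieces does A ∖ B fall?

2

A ∖ B splits into 2 disjoint pieces (area 4, area 0.0952).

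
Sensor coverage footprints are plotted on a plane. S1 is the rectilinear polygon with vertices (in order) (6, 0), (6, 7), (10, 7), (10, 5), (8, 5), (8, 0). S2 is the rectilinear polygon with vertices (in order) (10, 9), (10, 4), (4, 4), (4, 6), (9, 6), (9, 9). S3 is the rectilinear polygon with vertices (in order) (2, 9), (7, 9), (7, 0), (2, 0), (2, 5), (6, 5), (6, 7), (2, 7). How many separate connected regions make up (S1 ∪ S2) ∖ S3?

2

(S1 ∪ S2) ∖ S3 splits into 2 disjoint pieces (area 2, area 15).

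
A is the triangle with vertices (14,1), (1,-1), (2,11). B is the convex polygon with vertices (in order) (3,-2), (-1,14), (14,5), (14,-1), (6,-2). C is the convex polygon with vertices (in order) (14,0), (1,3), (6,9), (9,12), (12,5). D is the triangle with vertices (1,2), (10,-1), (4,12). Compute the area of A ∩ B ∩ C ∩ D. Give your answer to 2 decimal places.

The intersection is the polygon with vertices (5.344,8.213), (6,7.667), (9.007,1.152), (1.796,2.816), (1.577,3.692).
By the shoelace formula its area is 25.87.

25.87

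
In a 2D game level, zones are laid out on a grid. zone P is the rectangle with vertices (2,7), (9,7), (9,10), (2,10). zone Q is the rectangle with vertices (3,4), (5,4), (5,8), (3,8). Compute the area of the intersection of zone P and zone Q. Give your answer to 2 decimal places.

2.00

|zone P∩zone Q|: x∈[3,5], y∈[7,8] → 2·1 = 2.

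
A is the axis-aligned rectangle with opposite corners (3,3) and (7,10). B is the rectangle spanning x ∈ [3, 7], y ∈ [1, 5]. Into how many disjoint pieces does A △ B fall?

2

A △ B splits into 2 disjoint pieces (area 20, area 8).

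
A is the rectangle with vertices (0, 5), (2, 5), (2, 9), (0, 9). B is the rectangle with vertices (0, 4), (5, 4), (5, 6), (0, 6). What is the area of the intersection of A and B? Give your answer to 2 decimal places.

|A∩B|: x∈[0,2], y∈[5,6] → 2·1 = 2.

2.00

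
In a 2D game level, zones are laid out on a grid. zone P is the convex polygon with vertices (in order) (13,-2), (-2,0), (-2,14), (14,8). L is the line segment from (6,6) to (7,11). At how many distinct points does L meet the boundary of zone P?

1

The segment meets the boundary at (6.93,10.651).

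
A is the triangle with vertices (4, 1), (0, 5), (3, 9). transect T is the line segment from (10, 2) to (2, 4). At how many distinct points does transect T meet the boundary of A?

1

The segment meets the boundary at (3.677,3.581).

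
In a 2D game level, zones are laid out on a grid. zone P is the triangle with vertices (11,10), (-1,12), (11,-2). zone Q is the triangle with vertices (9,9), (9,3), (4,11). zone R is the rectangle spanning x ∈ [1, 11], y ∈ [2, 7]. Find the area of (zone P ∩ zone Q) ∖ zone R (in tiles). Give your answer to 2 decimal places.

10.00

|zone P ∩ zone Q| = 15.
|(zone P ∩ zone Q) ∩ zone R| = 5.
|(zone P ∩ zone Q) ∖ zone R| = 15 − 5 = 10.00.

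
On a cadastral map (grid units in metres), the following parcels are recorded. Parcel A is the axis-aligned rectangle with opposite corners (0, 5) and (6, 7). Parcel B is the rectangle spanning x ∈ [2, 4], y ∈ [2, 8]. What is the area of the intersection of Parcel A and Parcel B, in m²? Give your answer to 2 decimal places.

|Parcel A∩Parcel B|: x∈[2,4], y∈[5,7] → 2·2 = 4.

4.00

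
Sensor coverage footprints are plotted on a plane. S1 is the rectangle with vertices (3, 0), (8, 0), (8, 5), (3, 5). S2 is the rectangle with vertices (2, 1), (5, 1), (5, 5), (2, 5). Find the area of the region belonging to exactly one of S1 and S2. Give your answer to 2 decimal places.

|S1∩S2|: x∈[3,5], y∈[1,5] → 2·4 = 8.
|S1 △ S2| = |S1| + |S2| − 2·|S1∩S2| = 25 + 12 − 16 = 21.00.

21.00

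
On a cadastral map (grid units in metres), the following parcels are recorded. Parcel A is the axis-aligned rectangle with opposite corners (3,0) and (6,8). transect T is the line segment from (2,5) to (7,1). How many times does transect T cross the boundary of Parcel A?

2

The segment meets the boundary at (6,1.8), (3,4.2).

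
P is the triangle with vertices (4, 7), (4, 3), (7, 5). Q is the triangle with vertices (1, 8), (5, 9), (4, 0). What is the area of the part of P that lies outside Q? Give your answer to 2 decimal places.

4.01

|P| = 6, |P∩Q| = 1.9945.
|P ∖ Q| = |P| − |P∩Q| = 6 − 1.9945 = 4.01.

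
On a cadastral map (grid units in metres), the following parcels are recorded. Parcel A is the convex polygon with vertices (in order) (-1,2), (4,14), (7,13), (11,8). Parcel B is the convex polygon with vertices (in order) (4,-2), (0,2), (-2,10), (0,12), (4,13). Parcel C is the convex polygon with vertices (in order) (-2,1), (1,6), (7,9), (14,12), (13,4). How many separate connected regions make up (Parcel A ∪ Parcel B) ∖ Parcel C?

(Parcel A ∪ Parcel B) ∖ Parcel C splits into 2 disjoint pieces (area 54.8515, area 7.35).

2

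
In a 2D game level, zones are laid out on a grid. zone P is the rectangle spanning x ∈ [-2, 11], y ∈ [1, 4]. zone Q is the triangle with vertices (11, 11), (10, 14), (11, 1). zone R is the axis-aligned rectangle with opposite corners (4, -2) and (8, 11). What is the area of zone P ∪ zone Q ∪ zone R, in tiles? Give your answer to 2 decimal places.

By inclusion–exclusion:
Individual areas: |zone P| = 39, |zone Q| = 5, |zone R| = 52.
|zone P∩zone Q| = 0.3462.
|zone P∩zone R|: x∈[4,8], y∈[1,4] → 4·3 = 12.
|zone Q∩zone R| = 0.
|zone P∩zone Q∩zone R| = 0.
|zone P ∪ zone Q ∪ zone R| = 96 − 12.3462 + 0 = 83.65.

83.65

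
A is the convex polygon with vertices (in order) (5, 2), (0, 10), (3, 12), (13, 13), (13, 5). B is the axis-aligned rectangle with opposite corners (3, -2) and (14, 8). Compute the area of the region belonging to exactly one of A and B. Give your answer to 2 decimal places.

120.40

|A| = 100, |B| = 110, |A∩B| = 44.8.
|A △ B| = |A| + |B| − 2·|A∩B| = 100 + 110 − 89.6 = 120.40.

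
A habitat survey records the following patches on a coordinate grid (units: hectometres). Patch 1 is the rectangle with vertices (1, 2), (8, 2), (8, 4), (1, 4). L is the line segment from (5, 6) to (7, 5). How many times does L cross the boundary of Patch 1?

0

The segment lies entirely outside Patch 1 and never meets its boundary.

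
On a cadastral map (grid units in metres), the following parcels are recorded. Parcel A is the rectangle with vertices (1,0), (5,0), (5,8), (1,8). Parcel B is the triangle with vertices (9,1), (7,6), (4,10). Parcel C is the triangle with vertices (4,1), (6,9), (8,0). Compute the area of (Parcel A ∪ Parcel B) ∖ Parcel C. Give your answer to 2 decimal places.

32.24

|Parcel A ∪ Parcel B| = 35.5.
|(Parcel A ∪ Parcel B) ∩ Parcel C| = 3.2606.
|(Parcel A ∪ Parcel B) ∖ Parcel C| = 35.5 − 3.2606 = 32.24.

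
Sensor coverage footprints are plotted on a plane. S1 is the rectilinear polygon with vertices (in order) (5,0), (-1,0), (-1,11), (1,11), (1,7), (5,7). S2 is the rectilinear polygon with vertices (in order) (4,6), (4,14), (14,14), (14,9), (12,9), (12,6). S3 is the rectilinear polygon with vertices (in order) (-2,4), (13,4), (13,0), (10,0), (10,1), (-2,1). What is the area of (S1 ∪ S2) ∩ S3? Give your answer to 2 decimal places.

The region (S1 ∪ S2) ∩ S3 is the polygon with vertices (-1,4), (5,4), (5,1), (-1,1).
By the shoelace formula its area is 18.00.

18.00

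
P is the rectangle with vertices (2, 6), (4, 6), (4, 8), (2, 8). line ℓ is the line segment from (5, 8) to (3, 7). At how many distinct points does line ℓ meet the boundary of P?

The segment meets the boundary at (4,7.5).

1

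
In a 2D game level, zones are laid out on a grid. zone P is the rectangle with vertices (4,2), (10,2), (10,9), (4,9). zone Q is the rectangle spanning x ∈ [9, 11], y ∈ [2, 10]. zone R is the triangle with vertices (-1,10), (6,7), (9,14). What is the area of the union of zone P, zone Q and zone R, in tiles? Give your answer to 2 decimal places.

76.00

By inclusion–exclusion:
Individual areas: |zone P| = 42, |zone Q| = 16, |zone R| = 29.
|zone P∩zone Q|: x∈[9,10], y∈[2,9] → 1·7 = 7.
|zone P∩zone R| = 4.
|zone Q∩zone R| = 0.
|zone P∩zone Q∩zone R| = 0.
|zone P ∪ zone Q ∪ zone R| = 87 − 11 + 0 = 76.00.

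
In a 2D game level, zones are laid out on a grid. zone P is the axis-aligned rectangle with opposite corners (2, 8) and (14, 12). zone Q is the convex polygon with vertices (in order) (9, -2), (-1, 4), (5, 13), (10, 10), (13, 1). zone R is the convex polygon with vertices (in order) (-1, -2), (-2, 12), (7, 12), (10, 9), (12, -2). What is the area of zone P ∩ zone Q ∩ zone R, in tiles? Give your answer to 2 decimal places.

The intersection is the polygon with vertices (7.5,11.5), (10,9), (10.182,8), (2,8), (2,8.5), (4.333,12), (6.667,12).
By the shoelace formula its area is 23.42.

23.42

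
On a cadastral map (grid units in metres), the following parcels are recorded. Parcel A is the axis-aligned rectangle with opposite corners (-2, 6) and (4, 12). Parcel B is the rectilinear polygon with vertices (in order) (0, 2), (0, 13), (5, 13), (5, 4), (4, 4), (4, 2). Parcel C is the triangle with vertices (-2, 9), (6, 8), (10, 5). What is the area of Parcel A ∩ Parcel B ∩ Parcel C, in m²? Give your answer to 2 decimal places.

3.33

The intersection is the polygon with vertices (4,7), (0,8.333), (0,8.75), (4,8.25).
By the shoelace formula its area is 3.33.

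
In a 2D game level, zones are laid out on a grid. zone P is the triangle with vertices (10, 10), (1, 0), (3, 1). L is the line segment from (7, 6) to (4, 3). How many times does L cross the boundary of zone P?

The segment meets the boundary at (6.5,5.5).

1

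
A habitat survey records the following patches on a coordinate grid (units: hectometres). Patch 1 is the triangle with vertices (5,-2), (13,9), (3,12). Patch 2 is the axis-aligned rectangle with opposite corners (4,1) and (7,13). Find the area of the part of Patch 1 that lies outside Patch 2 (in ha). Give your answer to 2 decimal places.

37.39

|Patch 1| = 67, |Patch 1∩Patch 2| = 29.6071.
|Patch 1 ∖ Patch 2| = |Patch 1| − |Patch 1∩Patch 2| = 67 − 29.6071 = 37.39.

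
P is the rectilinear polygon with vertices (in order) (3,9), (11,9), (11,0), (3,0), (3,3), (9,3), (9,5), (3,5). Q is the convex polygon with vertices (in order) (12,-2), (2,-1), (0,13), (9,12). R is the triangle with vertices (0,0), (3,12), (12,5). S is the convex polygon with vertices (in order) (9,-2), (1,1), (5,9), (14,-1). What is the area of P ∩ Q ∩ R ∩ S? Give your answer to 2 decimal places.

15.09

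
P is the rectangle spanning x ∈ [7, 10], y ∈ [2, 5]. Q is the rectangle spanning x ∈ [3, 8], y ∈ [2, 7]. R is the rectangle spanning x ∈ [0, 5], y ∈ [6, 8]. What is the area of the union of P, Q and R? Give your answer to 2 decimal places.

By inclusion–exclusion:
Individual areas: |P| = 9, |Q| = 25, |R| = 10.
|P∩Q|: x∈[7,8], y∈[2,5] → 1·3 = 3.
|P∩R| = 0 (no overlap).
|Q∩R|: x∈[3,5], y∈[6,7] → 2·1 = 2.
|P∩Q∩R| = 0.
|P ∪ Q ∪ R| = 44 − 5 + 0 = 39.00.

39.00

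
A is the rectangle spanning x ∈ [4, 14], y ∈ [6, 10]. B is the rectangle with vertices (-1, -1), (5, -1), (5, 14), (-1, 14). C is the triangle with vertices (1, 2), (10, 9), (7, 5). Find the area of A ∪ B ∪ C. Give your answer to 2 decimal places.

By inclusion–exclusion:
Individual areas: |A| = 40, |B| = 90, |C| = 7.5.
|A∩B|: x∈[4,5], y∈[6,10] → 1·4 = 4.
|A∩C| = 2.4107.
|B∩C| = 2.2222.
|A∩B∩C| = 0.
|A ∪ B ∪ C| = 137.5 − 8.6329 + 0 = 128.87.

128.87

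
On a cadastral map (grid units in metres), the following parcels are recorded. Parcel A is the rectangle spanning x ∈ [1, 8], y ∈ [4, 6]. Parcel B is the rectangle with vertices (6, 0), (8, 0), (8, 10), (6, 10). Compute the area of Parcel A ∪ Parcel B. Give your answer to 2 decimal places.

30.00

By inclusion–exclusion:
Individual areas: |Parcel A| = 14, |Parcel B| = 20.
|Parcel A∩Parcel B|: x∈[6,8], y∈[4,6] → 2·2 = 4.
|Parcel A ∪ Parcel B| = 34 − 4 = 30.00.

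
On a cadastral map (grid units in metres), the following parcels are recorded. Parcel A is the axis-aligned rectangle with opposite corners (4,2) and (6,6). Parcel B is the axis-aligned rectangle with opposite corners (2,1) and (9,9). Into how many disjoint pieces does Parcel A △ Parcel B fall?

Parcel A △ Parcel B is a single connected region.

1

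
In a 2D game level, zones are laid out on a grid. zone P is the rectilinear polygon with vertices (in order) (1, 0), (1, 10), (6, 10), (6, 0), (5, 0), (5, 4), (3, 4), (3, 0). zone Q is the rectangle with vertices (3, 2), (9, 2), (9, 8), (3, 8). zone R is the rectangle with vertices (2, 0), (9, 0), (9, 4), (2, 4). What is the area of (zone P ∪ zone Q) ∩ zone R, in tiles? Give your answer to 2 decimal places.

|zone P ∪ zone Q| = 64.
|(zone P ∪ zone Q) ∩ zone R| = 18.00.

18.00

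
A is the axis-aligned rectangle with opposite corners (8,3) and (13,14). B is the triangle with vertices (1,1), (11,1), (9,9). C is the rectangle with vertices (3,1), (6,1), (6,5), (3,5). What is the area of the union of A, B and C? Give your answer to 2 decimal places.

87.00

By inclusion–exclusion:
Individual areas: |A| = 55, |B| = 40, |C| = 12.
|A∩B| = 10.
|A∩C| = 0 (no overlap).
|B∩C| = 10.
|A∩B∩C| = 0.
|A ∪ B ∪ C| = 107 − 20 + 0 = 87.00.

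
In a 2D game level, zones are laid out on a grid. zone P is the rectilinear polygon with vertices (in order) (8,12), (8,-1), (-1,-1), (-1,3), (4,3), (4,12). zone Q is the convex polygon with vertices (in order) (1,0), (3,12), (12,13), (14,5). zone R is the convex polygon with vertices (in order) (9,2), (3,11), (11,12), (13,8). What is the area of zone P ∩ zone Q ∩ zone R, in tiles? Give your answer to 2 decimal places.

The intersection is the polygon with vertices (4,11.125), (8,11.625), (8,3.5), (4,9.5).
By the shoelace formula its area is 19.50.

19.50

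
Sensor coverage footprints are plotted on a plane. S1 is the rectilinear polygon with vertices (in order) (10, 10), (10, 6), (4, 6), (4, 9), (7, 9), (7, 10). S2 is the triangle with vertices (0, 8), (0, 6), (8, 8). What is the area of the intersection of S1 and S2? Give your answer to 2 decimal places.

2.00

The intersection is the polygon with vertices (4,8), (8,8), (4,7).
By the shoelace formula its area is 2.00.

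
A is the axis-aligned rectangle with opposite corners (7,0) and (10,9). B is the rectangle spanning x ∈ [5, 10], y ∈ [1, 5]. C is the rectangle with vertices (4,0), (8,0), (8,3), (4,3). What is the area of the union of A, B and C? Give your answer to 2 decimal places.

40.00

By inclusion–exclusion:
Individual areas: |A| = 27, |B| = 20, |C| = 12.
|A∩B|: x∈[7,10], y∈[1,5] → 3·4 = 12.
|A∩C|: x∈[7,8], y∈[0,3] → 1·3 = 3.
|B∩C|: x∈[5,8], y∈[1,3] → 3·2 = 6.
|A∩B∩C| = 2.
|A ∪ B ∪ C| = 59 − 21 + 2 = 40.00.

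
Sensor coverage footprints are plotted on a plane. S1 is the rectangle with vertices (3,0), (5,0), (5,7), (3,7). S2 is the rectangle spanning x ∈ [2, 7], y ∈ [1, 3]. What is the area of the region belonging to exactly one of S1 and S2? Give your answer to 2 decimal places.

|S1∩S2|: x∈[3,5], y∈[1,3] → 2·2 = 4.
|S1 △ S2| = |S1| + |S2| − 2·|S1∩S2| = 14 + 10 − 8 = 16.00.

16.00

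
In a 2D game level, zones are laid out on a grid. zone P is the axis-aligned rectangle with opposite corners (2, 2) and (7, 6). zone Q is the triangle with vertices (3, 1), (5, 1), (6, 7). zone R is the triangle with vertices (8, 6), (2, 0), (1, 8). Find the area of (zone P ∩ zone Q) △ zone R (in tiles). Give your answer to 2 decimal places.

24.63

|zone P ∩ zone Q| = 4.
|(zone P ∩ zone Q) ∩ zone R| = 3.1833.
|(zone P ∩ zone Q) △ zone R| = 4 + 27 − 6.3667 = 24.63.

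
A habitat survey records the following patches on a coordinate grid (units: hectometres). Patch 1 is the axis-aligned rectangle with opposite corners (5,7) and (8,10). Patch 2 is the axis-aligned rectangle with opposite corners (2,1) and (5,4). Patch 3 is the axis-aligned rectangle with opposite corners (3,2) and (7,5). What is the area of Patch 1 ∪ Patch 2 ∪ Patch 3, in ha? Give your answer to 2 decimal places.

By inclusion–exclusion:
Individual areas: |Patch 1| = 9, |Patch 2| = 9, |Patch 3| = 12.
|Patch 1∩Patch 2| = 0 (no overlap).
|Patch 1∩Patch 3| = 0 (no overlap).
|Patch 2∩Patch 3|: x∈[3,5], y∈[2,4] → 2·2 = 4.
|Patch 1∩Patch 2∩Patch 3| = 0.
|Patch 1 ∪ Patch 2 ∪ Patch 3| = 30 − 4 + 0 = 26.00.

26.00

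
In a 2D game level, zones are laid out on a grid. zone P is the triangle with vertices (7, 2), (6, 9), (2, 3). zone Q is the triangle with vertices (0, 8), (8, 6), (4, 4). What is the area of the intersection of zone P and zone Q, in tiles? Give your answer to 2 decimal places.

5.62

The intersection is the polygon with vertices (6.533,5.267), (4,4), (3.2,4.8), (4.571,6.857), (6.37,6.407).
By the shoelace formula its area is 5.62.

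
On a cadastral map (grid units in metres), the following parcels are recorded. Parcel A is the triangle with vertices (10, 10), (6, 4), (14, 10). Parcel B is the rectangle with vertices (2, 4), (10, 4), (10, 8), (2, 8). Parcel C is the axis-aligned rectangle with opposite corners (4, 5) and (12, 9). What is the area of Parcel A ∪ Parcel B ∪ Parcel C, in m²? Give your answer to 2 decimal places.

49.83

By inclusion–exclusion:
Individual areas: |Parcel A| = 12, |Parcel B| = 32, |Parcel C| = 32.
|Parcel A∩Parcel B| = 4.6667.
|Parcel A∩Parcel C| = 7.8333.
|Parcel B∩Parcel C|: x∈[4,10], y∈[5,8] → 6·3 = 18.
|Parcel A∩Parcel B∩Parcel C| = 4.3333.
|Parcel A ∪ Parcel B ∪ Parcel C| = 76 − 30.5 + 4.3333 = 49.83.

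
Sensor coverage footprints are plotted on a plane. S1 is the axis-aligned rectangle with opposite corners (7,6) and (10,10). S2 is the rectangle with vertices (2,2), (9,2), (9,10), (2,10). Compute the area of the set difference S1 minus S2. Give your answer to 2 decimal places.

4.00

|S1∩S2|: x∈[7,9], y∈[6,10] → 2·4 = 8.
|S1| = 12.
|S1 ∖ S2| = |S1| − |S1∩S2| = 12 − 8 = 4.00.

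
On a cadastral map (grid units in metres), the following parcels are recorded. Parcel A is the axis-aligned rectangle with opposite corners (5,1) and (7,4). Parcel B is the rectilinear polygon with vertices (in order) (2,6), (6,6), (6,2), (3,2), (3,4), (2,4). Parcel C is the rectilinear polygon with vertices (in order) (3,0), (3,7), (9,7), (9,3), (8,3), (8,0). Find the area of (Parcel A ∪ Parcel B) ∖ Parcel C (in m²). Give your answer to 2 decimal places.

|Parcel A ∪ Parcel B| = 18.
|(Parcel A ∪ Parcel B) ∩ Parcel C| = 16.
|(Parcel A ∪ Parcel B) ∖ Parcel C| = 18 − 16 = 2.00.

2.00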